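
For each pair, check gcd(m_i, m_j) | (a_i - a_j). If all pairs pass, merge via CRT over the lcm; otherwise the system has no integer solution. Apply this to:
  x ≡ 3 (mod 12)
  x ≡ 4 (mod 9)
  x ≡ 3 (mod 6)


Moduli 12, 9, 6 are not pairwise coprime, so CRT works modulo lcm(m_i) when all pairwise compatibility conditions hold.
Pairwise compatibility: gcd(m_i, m_j) must divide a_i - a_j for every pair.
Merge one congruence at a time:
  Start: x ≡ 3 (mod 12).
  Combine with x ≡ 4 (mod 9): gcd(12, 9) = 3, and 4 - 3 = 1 is NOT divisible by 3.
    ⇒ system is inconsistent (no integer solution).

No solution (the system is inconsistent).


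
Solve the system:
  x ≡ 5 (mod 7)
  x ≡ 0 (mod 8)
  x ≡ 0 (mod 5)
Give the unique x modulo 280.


Moduli 7, 8, 5 are pairwise coprime; by CRT there is a unique solution modulo M = 7 · 8 · 5 = 280.
Solve pairwise, accumulating the modulus:
  Start with x ≡ 5 (mod 7).
  Combine with x ≡ 0 (mod 8): since gcd(7, 8) = 1, we get a unique residue mod 56.
    Write x = 5 + 7·t and substitute into x ≡ 0 (mod 8): 7·t ≡ 0 − 5 = -5 (mod 8).
    Reduce coefficients mod 8: 7·t ≡ 3 (mod 8).
    The inverse of 7 mod 8 is 7 (since 7·7 = 49 = 6·8 + 1), so t ≡ 7·3 = 21 ≡ 5 (mod 8).
    Then x = 5 + 7·5 = 40, valid modulo lcm(7, 8) = 56: x ≡ 40 (mod 56).
  Combine with x ≡ 0 (mod 5): since gcd(56, 5) = 1, we get a unique residue mod 280.
    Write x = 40 + 56·t and substitute into x ≡ 0 (mod 5): 56·t ≡ 0 − 40 = -40 (mod 5).
    Reduce coefficients mod 5: 1·t ≡ 0 (mod 5).
    So t ≡ 0 (mod 5).
    Then x = 40 + 56·0 = 40, valid modulo lcm(56, 5) = 280: x ≡ 40 (mod 280).
Verify: 40 mod 7 = 5 ✓, 40 mod 8 = 0 ✓, 40 mod 5 = 0 ✓.

x ≡ 40 (mod 280).


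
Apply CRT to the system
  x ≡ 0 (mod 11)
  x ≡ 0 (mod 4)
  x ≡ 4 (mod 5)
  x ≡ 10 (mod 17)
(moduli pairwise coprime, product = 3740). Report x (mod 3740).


Product of moduli M = 11 · 4 · 5 · 17 = 3740.
Merge one congruence at a time:
  Start: x ≡ 0 (mod 11).
  Combine with x ≡ 0 (mod 4); new modulus lcm = 44.
    Write x = 0 + 11·t and substitute into x ≡ 0 (mod 4): 11·t ≡ 0 − 0 = 0 (mod 4).
    Reduce coefficients mod 4: 3·t ≡ 0 (mod 4).
    The inverse of 3 mod 4 is 3 (since 3·3 = 9 = 2·4 + 1), so t ≡ 3·0 = 0 ≡ 0 (mod 4).
    Then x = 0 + 11·0 = 0, valid modulo lcm(11, 4) = 44: x ≡ 0 (mod 44).
  Combine with x ≡ 4 (mod 5); new modulus lcm = 220.
    Write x = 0 + 44·t and substitute into x ≡ 4 (mod 5): 44·t ≡ 4 − 0 = 4 (mod 5).
    Reduce coefficients mod 5: 4·t ≡ 4 (mod 5).
    The inverse of 4 mod 5 is 4 (since 4·4 = 16 = 3·5 + 1), so t ≡ 4·4 = 16 ≡ 1 (mod 5).
    Then x = 0 + 44·1 = 44, valid modulo lcm(44, 5) = 220: x ≡ 44 (mod 220).
  Combine with x ≡ 10 (mod 17); new modulus lcm = 3740.
    Write x = 44 + 220·t and substitute into x ≡ 10 (mod 17): 220·t ≡ 10 − 44 = -34 (mod 17).
    Reduce coefficients mod 17: 16·t ≡ 0 (mod 17).
    The inverse of 16 mod 17 is 16 (since 16·16 = 256 = 15·17 + 1), so t ≡ 16·0 = 0 ≡ 0 (mod 17).
    Then x = 44 + 220·0 = 44, valid modulo lcm(220, 17) = 3740: x ≡ 44 (mod 3740).
Verify against each original: 44 mod 11 = 0, 44 mod 4 = 0, 44 mod 5 = 4, 44 mod 17 = 10.

x ≡ 44 (mod 3740).


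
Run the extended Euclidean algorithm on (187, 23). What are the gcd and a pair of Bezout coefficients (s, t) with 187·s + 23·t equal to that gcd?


Euclidean algorithm on (187, 23) — divide until remainder is 0:
  187 = 8 · 23 + 3
  23 = 7 · 3 + 2
  3 = 1 · 2 + 1
  2 = 2 · 1 + 0
gcd(187, 23) = 1.
Track Bezout coefficients alongside the remainders: start with r₀ = 187 = a·1 + b·0 (s = 1, t = 0) and r₁ = 23 = a·0 + b·1 (s = 0, t = 1); each new remainder r_{k+1} = r_{k-1} − q_k·r_k inherits s_{k+1} = s_{k-1} − q_k·s_k, t_{k+1} = t_{k-1} − q_k·t_k, so r_k = a·s_k + b·t_k at every step:
  q = 8: r = 3, s = 1 − 8·0 = 1, t = 0 − 8·1 = -8  (check: 187·1 + 23·(-8) = 3)
  q = 7: r = 2, s = 0 − 7·1 = -7, t = 1 − 7·(-8) = 57  (check: 187·(-7) + 23·57 = 2)
  q = 1: r = 1, s = 1 − 1·(-7) = 8, t = -8 − 1·57 = -65  (check: 187·8 + 23·(-65) = 1)
The row with r = 1 (the gcd) gives the Bezout coefficients s = 8, t = -65.
Result: 187 · (8) + 23 · (-65) = 1.

gcd(187, 23) = 1; s = 8, t = -65 (check: 187·8 + 23·(-65) = 1).


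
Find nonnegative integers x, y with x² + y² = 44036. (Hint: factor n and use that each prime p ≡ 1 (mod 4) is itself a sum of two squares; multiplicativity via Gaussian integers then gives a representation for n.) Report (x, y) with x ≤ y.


Step 1: Factor n = 44036 = 2^2 · 101 · 109.
Step 2: Check the mod-4 condition on each prime factor: 2 = 2 (special); 101 ≡ 1 (mod 4), exponent 1; 109 ≡ 1 (mod 4), exponent 1.
All primes ≡ 3 (mod 4) appear to even exponent (or don't appear), so by the two-squares theorem n IS expressible as a sum of two squares.
Step 3: Build a representation. Group n = k² · m with k = 2 and m = 101 · 109 = 11009 (a product of primes ≡ 1 (mod 4)); a representation of m scales to one of n via (k·x)² + (k·y)² = k²(x² + y²). Each prime p ≡ 1 (mod 4) is itself a sum of two squares; find a² by testing p − a² for a perfect square:
  101: 101 − 1² = 100 = 10² ⇒ 101 = 1² + 10².
  109: 109 − 1² = 108, 109 − 2² = 105, 109 − 3² = 100 = 10² ⇒ 109 = 3² + 10².
  Combine using the Brahmagupta–Fibonacci identity (a² + b²)(c² + d²) = (ac − bd)² + (ad + bc)² = (ac + bd)² + (ad − bc)²:
  101 · 109 = 11009: from (1² + 10²)(3² + 10²), take (1·3 − 10·10, 1·10 + 10·3) = (3 − 100, 10 + 30) = (-97, 40); dropping signs (only squares matter) gives (97, 40); check 97² + 40² = 9409 + 1600 = 11009 ✓.
  Scale by k = 2: (2·97, 2·40) = (194, 80).
Step 4: Order so x ≤ y and verify: 80² + 194² = 6400 + 37636 = 44036 = n. ✓

n = 44036 = 80² + 194² (one valid representation with x ≤ y).


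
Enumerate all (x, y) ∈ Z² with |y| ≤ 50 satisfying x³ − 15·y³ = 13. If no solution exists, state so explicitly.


The equation is x³ - 15y³ = 13. For fixed y, x³ = 15·y³ + 13, so a solution requires the RHS to be a perfect cube.
Strategy: iterate y from -50 to 50, compute RHS = 15·y³ + 13, and check whether it is a (positive or negative) perfect cube.
Check small values of y:
  y = 0: RHS = 13 is not a perfect cube.
  y = 1: RHS = 28 is not a perfect cube.
  y = -1: RHS = -2 is not a perfect cube.
  y = 2: RHS = 133 is not a perfect cube.
  y = -2: RHS = -107 is not a perfect cube.
  y = 3: RHS = 418 is not a perfect cube.
  y = -3: RHS = -392 is not a perfect cube.
Continuing the search up to |y| = 50 finds no solutions either.
No (x, y) in the scanned range satisfies the equation.

No integer solutions with |y| ≤ 50.


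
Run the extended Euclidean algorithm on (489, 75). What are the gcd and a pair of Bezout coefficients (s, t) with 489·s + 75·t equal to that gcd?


Euclidean algorithm on (489, 75) — divide until remainder is 0:
  489 = 6 · 75 + 39
  75 = 1 · 39 + 36
  39 = 1 · 36 + 3
  36 = 12 · 3 + 0
gcd(489, 75) = 3.
Track Bezout coefficients alongside the remainders: start with r₀ = 489 = a·1 + b·0 (s = 1, t = 0) and r₁ = 75 = a·0 + b·1 (s = 0, t = 1); each new remainder r_{k+1} = r_{k-1} − q_k·r_k inherits s_{k+1} = s_{k-1} − q_k·s_k, t_{k+1} = t_{k-1} − q_k·t_k, so r_k = a·s_k + b·t_k at every step:
  q = 6: r = 39, s = 1 − 6·0 = 1, t = 0 − 6·1 = -6  (check: 489·1 + 75·(-6) = 39)
  q = 1: r = 36, s = 0 − 1·1 = -1, t = 1 − 1·(-6) = 7  (check: 489·(-1) + 75·7 = 36)
  q = 1: r = 3, s = 1 − 1·(-1) = 2, t = -6 − 1·7 = -13  (check: 489·2 + 75·(-13) = 3)
The row with r = 3 (the gcd) gives the Bezout coefficients s = 2, t = -13.
Result: 489 · (2) + 75 · (-13) = 3.

gcd(489, 75) = 3; s = 2, t = -13 (check: 489·2 + 75·(-13) = 3).


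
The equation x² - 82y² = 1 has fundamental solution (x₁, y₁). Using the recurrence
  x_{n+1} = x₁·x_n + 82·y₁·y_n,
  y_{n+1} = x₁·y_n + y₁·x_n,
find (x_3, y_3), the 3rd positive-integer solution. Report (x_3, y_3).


Step 1: Find the fundamental solution (x₁, y₁) of x² - 82y² = 1.
  Expand √82 as a continued fraction. a₀ = ⌊√82⌋ = 9; iterate m_{k+1} = d_k·a_k − m_k, d_{k+1} = (82 − m_{k+1}²)/d_k, a_{k+1} = ⌊(a₀ + m_{k+1})/d_{k+1}⌋ (starting m₀ = 0, d₀ = 1), with convergents p_k = a_k·p_{k-1} + p_{k-2}, q_k = a_k·q_{k-1} + q_{k-2} (p₋₁ = 1, q₋₁ = 0):
  k = 0: a₀ = 9; p₀/q₀ = 9/1; p₀² − 82·q₀² = 81 − 82 = -1.
  k = 1: m = 9, d = 1, a = ⌊(9 + 9)/1⌋ = 18; p/q = (18·9 + 1)/(18·1 + 0) = 163/18; p² − 82·q² = 26569 − 26568 = 1.
  The first convergent with p² − 82·q² = 1 gives the fundamental solution (x₁, y₁) = (163, 18).
Step 2: Apply the recurrence (x_{n+1}, y_{n+1}) = (x₁x_n + 82y₁y_n, x₁y_n + y₁x_n) repeatedly.
  From (x_1, y_1) = (163, 18): x_2 = 163·163 + 82·18·18 = 53137; y_2 = 163·18 + 18·163 = 5868.
  From (x_2, y_2) = (53137, 5868): x_3 = 163·53137 + 82·18·5868 = 17322499; y_3 = 163·5868 + 18·53137 = 1912950.
Step 3: Verify x_3² - 82·y_3² = 300068971605001 - 300068971605000 = 1 (should be 1). ✓

(x_1, y_1) = (163, 18); (x_3, y_3) = (17322499, 1912950).


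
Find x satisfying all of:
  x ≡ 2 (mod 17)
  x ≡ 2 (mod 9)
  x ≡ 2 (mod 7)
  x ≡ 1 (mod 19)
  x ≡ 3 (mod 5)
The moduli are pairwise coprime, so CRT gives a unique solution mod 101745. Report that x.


Product of moduli M = 17 · 9 · 7 · 19 · 5 = 101745.
Merge one congruence at a time:
  Start: x ≡ 2 (mod 17).
  Combine with x ≡ 2 (mod 9); new modulus lcm = 153.
    Write x = 2 + 17·t and substitute into x ≡ 2 (mod 9): 17·t ≡ 2 − 2 = 0 (mod 9).
    Reduce coefficients mod 9: 8·t ≡ 0 (mod 9).
    The inverse of 8 mod 9 is 8 (since 8·8 = 64 = 7·9 + 1), so t ≡ 8·0 = 0 ≡ 0 (mod 9).
    Then x = 2 + 17·0 = 2, valid modulo lcm(17, 9) = 153: x ≡ 2 (mod 153).
  Combine with x ≡ 2 (mod 7); new modulus lcm = 1071.
    Write x = 2 + 153·t and substitute into x ≡ 2 (mod 7): 153·t ≡ 2 − 2 = 0 (mod 7).
    Reduce coefficients mod 7: 6·t ≡ 0 (mod 7).
    The inverse of 6 mod 7 is 6 (since 6·6 = 36 = 5·7 + 1), so t ≡ 6·0 = 0 ≡ 0 (mod 7).
    Then x = 2 + 153·0 = 2, valid modulo lcm(153, 7) = 1071: x ≡ 2 (mod 1071).
  Combine with x ≡ 1 (mod 19); new modulus lcm = 20349.
    Write x = 2 + 1071·t and substitute into x ≡ 1 (mod 19): 1071·t ≡ 1 − 2 = -1 (mod 19).
    Reduce coefficients mod 19: 7·t ≡ 18 (mod 19).
    The inverse of 7 mod 19 is 11 (since 7·11 = 77 = 4·19 + 1), so t ≡ 11·18 = 198 ≡ 8 (mod 19).
    Then x = 2 + 1071·8 = 8570, valid modulo lcm(1071, 19) = 20349: x ≡ 8570 (mod 20349).
  Combine with x ≡ 3 (mod 5); new modulus lcm = 101745.
    Write x = 8570 + 20349·t and substitute into x ≡ 3 (mod 5): 20349·t ≡ 3 − 8570 = -8567 (mod 5).
    Reduce coefficients mod 5: 4·t ≡ 3 (mod 5).
    The inverse of 4 mod 5 is 4 (since 4·4 = 16 = 3·5 + 1), so t ≡ 4·3 = 12 ≡ 2 (mod 5).
    Then x = 8570 + 20349·2 = 49268, valid modulo lcm(20349, 5) = 101745: x ≡ 49268 (mod 101745).
Verify against each original: 49268 mod 17 = 2, 49268 mod 9 = 2, 49268 mod 7 = 2, 49268 mod 19 = 1, 49268 mod 5 = 3.

x ≡ 49268 (mod 101745).


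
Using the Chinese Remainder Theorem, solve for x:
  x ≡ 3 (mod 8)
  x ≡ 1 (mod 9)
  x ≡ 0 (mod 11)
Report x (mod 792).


Moduli 8, 9, 11 are pairwise coprime; by CRT there is a unique solution modulo M = 8 · 9 · 11 = 792.
Solve pairwise, accumulating the modulus:
  Start with x ≡ 3 (mod 8).
  Combine with x ≡ 1 (mod 9): since gcd(8, 9) = 1, we get a unique residue mod 72.
    Write x = 3 + 8·t and substitute into x ≡ 1 (mod 9): 8·t ≡ 1 − 3 = -2 (mod 9).
    Reduce coefficients mod 9: 8·t ≡ 7 (mod 9).
    The inverse of 8 mod 9 is 8 (since 8·8 = 64 = 7·9 + 1), so t ≡ 8·7 = 56 ≡ 2 (mod 9).
    Then x = 3 + 8·2 = 19, valid modulo lcm(8, 9) = 72: x ≡ 19 (mod 72).
  Combine with x ≡ 0 (mod 11): since gcd(72, 11) = 1, we get a unique residue mod 792.
    Write x = 19 + 72·t and substitute into x ≡ 0 (mod 11): 72·t ≡ 0 − 19 = -19 (mod 11).
    Reduce coefficients mod 11: 6·t ≡ 3 (mod 11).
    The inverse of 6 mod 11 is 2 (since 6·2 = 12 = 1·11 + 1), so t ≡ 2·3 = 6 ≡ 6 (mod 11).
    Then x = 19 + 72·6 = 451, valid modulo lcm(72, 11) = 792: x ≡ 451 (mod 792).
Verify: 451 mod 8 = 3 ✓, 451 mod 9 = 1 ✓, 451 mod 11 = 0 ✓.

x ≡ 451 (mod 792).


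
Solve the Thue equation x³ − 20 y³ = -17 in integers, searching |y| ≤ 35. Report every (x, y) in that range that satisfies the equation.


The equation is x³ - 20y³ = -17. For fixed y, x³ = 20·y³ − 17, so a solution requires the RHS to be a perfect cube.
Strategy: iterate y from -35 to 35, compute RHS = 20·y³ − 17, and check whether it is a (positive or negative) perfect cube.
Check small values of y:
  y = 0: RHS = -17 is not a perfect cube.
  y = 1: RHS = 3 is not a perfect cube.
  y = -1: RHS = -37 is not a perfect cube.
  y = 2: RHS = 143 is not a perfect cube.
  y = -2: RHS = -177 is not a perfect cube.
  y = 3: RHS = 523 is not a perfect cube.
  y = -3: RHS = -557 is not a perfect cube.
Continuing the search up to |y| = 35 finds no solutions either.
No (x, y) in the scanned range satisfies the equation.

No integer solutions with |y| ≤ 35.


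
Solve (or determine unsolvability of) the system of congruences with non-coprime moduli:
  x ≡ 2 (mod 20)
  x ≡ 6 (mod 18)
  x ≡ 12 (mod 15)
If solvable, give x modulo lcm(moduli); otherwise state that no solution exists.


Moduli 20, 18, 15 are not pairwise coprime, so CRT works modulo lcm(m_i) when all pairwise compatibility conditions hold.
Pairwise compatibility: gcd(m_i, m_j) must divide a_i - a_j for every pair.
Merge one congruence at a time:
  Start: x ≡ 2 (mod 20).
  Combine with x ≡ 6 (mod 18): gcd(20, 18) = 2; 6 - 2 = 4, which IS divisible by 2, so compatible.
    Write x = 2 + 20·t and substitute into x ≡ 6 (mod 18): 20·t ≡ 6 − 2 = 4 (mod 18).
    Divide the congruence (and modulus) by g = 2: 10·t ≡ 2 (mod 9).
    Reduce coefficients mod 9: 1·t ≡ 2 (mod 9).
    So t ≡ 2 (mod 9).
    Then x = 2 + 20·2 = 42, valid modulo lcm(20, 18) = 180: x ≡ 42 (mod 180).
  Combine with x ≡ 12 (mod 15): gcd(180, 15) = 15; 12 - 42 = -30, which IS divisible by 15, so compatible.
    Write x = 42 + 180·t and substitute into x ≡ 12 (mod 15): 180·t ≡ 12 − 42 = -30 (mod 15).
    Divide the congruence (and modulus) by g = 15: 12·t ≡ -2 (mod 1).
    Modulo 1 every t works; take t = 0.
    Then x = 42 + 180·0 = 42, valid modulo lcm(180, 15) = 180: x ≡ 42 (mod 180).
Verify: 42 mod 20 = 2, 42 mod 18 = 6, 42 mod 15 = 12.

x ≡ 42 (mod 180).


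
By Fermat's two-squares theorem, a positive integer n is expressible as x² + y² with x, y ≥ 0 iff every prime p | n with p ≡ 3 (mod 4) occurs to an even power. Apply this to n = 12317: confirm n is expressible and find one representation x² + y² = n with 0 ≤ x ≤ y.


Step 1: Factor n = 12317 = 109 · 113.
Step 2: Check the mod-4 condition on each prime factor: 109 ≡ 1 (mod 4), exponent 1; 113 ≡ 1 (mod 4), exponent 1.
All primes ≡ 3 (mod 4) appear to even exponent (or don't appear), so by the two-squares theorem n IS expressible as a sum of two squares.
Step 3: Build a representation. Here n = 109 · 113 is a product of primes ≡ 1 (mod 4). Each prime p ≡ 1 (mod 4) is itself a sum of two squares; find a² by testing p − a² for a perfect square:
  109: 109 − 1² = 108, 109 − 2² = 105, 109 − 3² = 100 = 10² ⇒ 109 = 3² + 10².
  113: 113 − 1² = 112, 113 − 2² = 109, 113 − 3² = 104, 113 − 4² = 97, 113 − 5² = 88, 113 − 6² = 77, 113 − 7² = 64 = 8² ⇒ 113 = 7² + 8².
  Combine using the Brahmagupta–Fibonacci identity (a² + b²)(c² + d²) = (ac − bd)² + (ad + bc)² = (ac + bd)² + (ad − bc)²:
  109 · 113 = 12317: from (3² + 10²)(7² + 8²), take (3·7 − 10·8, 3·8 + 10·7) = (21 − 80, 24 + 70) = (-59, 94); dropping signs (only squares matter) gives (59, 94); check 59² + 94² = 3481 + 8836 = 12317 ✓.
Step 4: Order so x ≤ y and verify: 59² + 94² = 3481 + 8836 = 12317 = n. ✓

n = 12317 = 59² + 94² (one valid representation with x ≤ y).


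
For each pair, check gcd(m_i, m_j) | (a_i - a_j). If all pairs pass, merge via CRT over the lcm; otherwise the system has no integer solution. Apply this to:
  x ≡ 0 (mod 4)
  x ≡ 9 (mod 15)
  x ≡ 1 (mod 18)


Moduli 4, 15, 18 are not pairwise coprime, so CRT works modulo lcm(m_i) when all pairwise compatibility conditions hold.
Pairwise compatibility: gcd(m_i, m_j) must divide a_i - a_j for every pair.
Merge one congruence at a time:
  Start: x ≡ 0 (mod 4).
  Combine with x ≡ 9 (mod 15): gcd(4, 15) = 1; 9 - 0 = 9, which IS divisible by 1, so compatible.
    Write x = 0 + 4·t and substitute into x ≡ 9 (mod 15): 4·t ≡ 9 − 0 = 9 (mod 15).
    The inverse of 4 mod 15 is 4 (since 4·4 = 16 = 1·15 + 1), so t ≡ 4·9 = 36 ≡ 6 (mod 15).
    Then x = 0 + 4·6 = 24, valid modulo lcm(4, 15) = 60: x ≡ 24 (mod 60).
  Combine with x ≡ 1 (mod 18): gcd(60, 18) = 6, and 1 - 24 = -23 is NOT divisible by 6.
    ⇒ system is inconsistent (no integer solution).

No solution (the system is inconsistent).


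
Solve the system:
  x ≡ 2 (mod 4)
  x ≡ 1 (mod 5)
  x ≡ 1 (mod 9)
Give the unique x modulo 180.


Moduli 4, 5, 9 are pairwise coprime; by CRT there is a unique solution modulo M = 4 · 5 · 9 = 180.
Solve pairwise, accumulating the modulus:
  Start with x ≡ 2 (mod 4).
  Combine with x ≡ 1 (mod 5): since gcd(4, 5) = 1, we get a unique residue mod 20.
    Write x = 2 + 4·t and substitute into x ≡ 1 (mod 5): 4·t ≡ 1 − 2 = -1 (mod 5).
    Reduce coefficients mod 5: 4·t ≡ 4 (mod 5).
    The inverse of 4 mod 5 is 4 (since 4·4 = 16 = 3·5 + 1), so t ≡ 4·4 = 16 ≡ 1 (mod 5).
    Then x = 2 + 4·1 = 6, valid modulo lcm(4, 5) = 20: x ≡ 6 (mod 20).
  Combine with x ≡ 1 (mod 9): since gcd(20, 9) = 1, we get a unique residue mod 180.
    Write x = 6 + 20·t and substitute into x ≡ 1 (mod 9): 20·t ≡ 1 − 6 = -5 (mod 9).
    Reduce coefficients mod 9: 2·t ≡ 4 (mod 9).
    The inverse of 2 mod 9 is 5 (since 2·5 = 10 = 1·9 + 1), so t ≡ 5·4 = 20 ≡ 2 (mod 9).
    Then x = 6 + 20·2 = 46, valid modulo lcm(20, 9) = 180: x ≡ 46 (mod 180).
Verify: 46 mod 4 = 2 ✓, 46 mod 5 = 1 ✓, 46 mod 9 = 1 ✓.

x ≡ 46 (mod 180).


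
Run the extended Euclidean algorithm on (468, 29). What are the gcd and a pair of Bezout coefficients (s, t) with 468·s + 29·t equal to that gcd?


Euclidean algorithm on (468, 29) — divide until remainder is 0:
  468 = 16 · 29 + 4
  29 = 7 · 4 + 1
  4 = 4 · 1 + 0
gcd(468, 29) = 1.
Track Bezout coefficients alongside the remainders: start with r₀ = 468 = a·1 + b·0 (s = 1, t = 0) and r₁ = 29 = a·0 + b·1 (s = 0, t = 1); each new remainder r_{k+1} = r_{k-1} − q_k·r_k inherits s_{k+1} = s_{k-1} − q_k·s_k, t_{k+1} = t_{k-1} − q_k·t_k, so r_k = a·s_k + b·t_k at every step:
  q = 16: r = 4, s = 1 − 16·0 = 1, t = 0 − 16·1 = -16  (check: 468·1 + 29·(-16) = 4)
  q = 7: r = 1, s = 0 − 7·1 = -7, t = 1 − 7·(-16) = 113  (check: 468·(-7) + 29·113 = 1)
The row with r = 1 (the gcd) gives the Bezout coefficients s = -7, t = 113.
Result: 468 · (-7) + 29 · (113) = 1.

gcd(468, 29) = 1; s = -7, t = 113 (check: 468·(-7) + 29·113 = 1).


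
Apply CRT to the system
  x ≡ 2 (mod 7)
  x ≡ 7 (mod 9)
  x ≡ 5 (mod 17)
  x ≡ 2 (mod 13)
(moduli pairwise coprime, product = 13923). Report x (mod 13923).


Product of moduli M = 7 · 9 · 17 · 13 = 13923.
Merge one congruence at a time:
  Start: x ≡ 2 (mod 7).
  Combine with x ≡ 7 (mod 9); new modulus lcm = 63.
    Write x = 2 + 7·t and substitute into x ≡ 7 (mod 9): 7·t ≡ 7 − 2 = 5 (mod 9).
    The inverse of 7 mod 9 is 4 (since 7·4 = 28 = 3·9 + 1), so t ≡ 4·5 = 20 ≡ 2 (mod 9).
    Then x = 2 + 7·2 = 16, valid modulo lcm(7, 9) = 63: x ≡ 16 (mod 63).
  Combine with x ≡ 5 (mod 17); new modulus lcm = 1071.
    Write x = 16 + 63·t and substitute into x ≡ 5 (mod 17): 63·t ≡ 5 − 16 = -11 (mod 17).
    Reduce coefficients mod 17: 12·t ≡ 6 (mod 17).
    The inverse of 12 mod 17 is 10 (since 12·10 = 120 = 7·17 + 1), so t ≡ 10·6 = 60 ≡ 9 (mod 17).
    Then x = 16 + 63·9 = 583, valid modulo lcm(63, 17) = 1071: x ≡ 583 (mod 1071).
  Combine with x ≡ 2 (mod 13); new modulus lcm = 13923.
    Write x = 583 + 1071·t and substitute into x ≡ 2 (mod 13): 1071·t ≡ 2 − 583 = -581 (mod 13).
    Reduce coefficients mod 13: 5·t ≡ 4 (mod 13).
    The inverse of 5 mod 13 is 8 (since 5·8 = 40 = 3·13 + 1), so t ≡ 8·4 = 32 ≡ 6 (mod 13).
    Then x = 583 + 1071·6 = 7009, valid modulo lcm(1071, 13) = 13923: x ≡ 7009 (mod 13923).
Verify against each original: 7009 mod 7 = 2, 7009 mod 9 = 7, 7009 mod 17 = 5, 7009 mod 13 = 2.

x ≡ 7009 (mod 13923).


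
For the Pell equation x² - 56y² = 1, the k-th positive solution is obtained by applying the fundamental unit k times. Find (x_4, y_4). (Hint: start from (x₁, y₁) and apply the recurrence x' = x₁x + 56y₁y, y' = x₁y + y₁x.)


Step 1: Find the fundamental solution (x₁, y₁) of x² - 56y² = 1.
  Expand √56 as a continued fraction. a₀ = ⌊√56⌋ = 7; iterate m_{k+1} = d_k·a_k − m_k, d_{k+1} = (56 − m_{k+1}²)/d_k, a_{k+1} = ⌊(a₀ + m_{k+1})/d_{k+1}⌋ (starting m₀ = 0, d₀ = 1), with convergents p_k = a_k·p_{k-1} + p_{k-2}, q_k = a_k·q_{k-1} + q_{k-2} (p₋₁ = 1, q₋₁ = 0):
  k = 0: a₀ = 7; p₀/q₀ = 7/1; p₀² − 56·q₀² = 49 − 56 = -7.
  k = 1: m = 7, d = 7, a = ⌊(7 + 7)/7⌋ = 2; p/q = (2·7 + 1)/(2·1 + 0) = 15/2; p² − 56·q² = 225 − 224 = 1.
  The first convergent with p² − 56·q² = 1 gives the fundamental solution (x₁, y₁) = (15, 2).
Step 2: Apply the recurrence (x_{n+1}, y_{n+1}) = (x₁x_n + 56y₁y_n, x₁y_n + y₁x_n) repeatedly.
  From (x_1, y_1) = (15, 2): x_2 = 15·15 + 56·2·2 = 449; y_2 = 15·2 + 2·15 = 60.
  From (x_2, y_2) = (449, 60): x_3 = 15·449 + 56·2·60 = 13455; y_3 = 15·60 + 2·449 = 1798.
  From (x_3, y_3) = (13455, 1798): x_4 = 15·13455 + 56·2·1798 = 403201; y_4 = 15·1798 + 2·13455 = 53880.
Step 3: Verify x_4² - 56·y_4² = 162571046401 - 162571046400 = 1 (should be 1). ✓

(x_1, y_1) = (15, 2); (x_4, y_4) = (403201, 53880).


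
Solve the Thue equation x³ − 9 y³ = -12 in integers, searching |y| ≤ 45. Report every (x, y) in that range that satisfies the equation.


The equation is x³ - 9y³ = -12. For fixed y, x³ = 9·y³ − 12, so a solution requires the RHS to be a perfect cube.
Strategy: iterate y from -45 to 45, compute RHS = 9·y³ − 12, and check whether it is a (positive or negative) perfect cube.
Check small values of y:
  y = 0: RHS = -12 is not a perfect cube.
  y = 1: RHS = -3 is not a perfect cube.
  y = -1: RHS = -21 is not a perfect cube.
  y = 2: RHS = 60 is not a perfect cube.
  y = -2: RHS = -84 is not a perfect cube.
  y = 3: RHS = 231 is not a perfect cube.
  y = -3: RHS = -255 is not a perfect cube.
Continuing the search up to |y| = 45 finds no solutions either.
No (x, y) in the scanned range satisfies the equation.

No integer solutions with |y| ≤ 45.


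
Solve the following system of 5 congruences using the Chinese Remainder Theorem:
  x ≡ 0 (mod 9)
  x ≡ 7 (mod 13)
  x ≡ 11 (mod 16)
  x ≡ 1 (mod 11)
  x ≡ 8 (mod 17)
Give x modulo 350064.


Product of moduli M = 9 · 13 · 16 · 11 · 17 = 350064.
Merge one congruence at a time:
  Start: x ≡ 0 (mod 9).
  Combine with x ≡ 7 (mod 13); new modulus lcm = 117.
    Write x = 0 + 9·t and substitute into x ≡ 7 (mod 13): 9·t ≡ 7 − 0 = 7 (mod 13).
    The inverse of 9 mod 13 is 3 (since 9·3 = 27 = 2·13 + 1), so t ≡ 3·7 = 21 ≡ 8 (mod 13).
    Then x = 0 + 9·8 = 72, valid modulo lcm(9, 13) = 117: x ≡ 72 (mod 117).
  Combine with x ≡ 11 (mod 16); new modulus lcm = 1872.
    Write x = 72 + 117·t and substitute into x ≡ 11 (mod 16): 117·t ≡ 11 − 72 = -61 (mod 16).
    Reduce coefficients mod 16: 5·t ≡ 3 (mod 16).
    The inverse of 5 mod 16 is 13 (since 5·13 = 65 = 4·16 + 1), so t ≡ 13·3 = 39 ≡ 7 (mod 16).
    Then x = 72 + 117·7 = 891, valid modulo lcm(117, 16) = 1872: x ≡ 891 (mod 1872).
  Combine with x ≡ 1 (mod 11); new modulus lcm = 20592.
    Write x = 891 + 1872·t and substitute into x ≡ 1 (mod 11): 1872·t ≡ 1 − 891 = -890 (mod 11).
    Reduce coefficients mod 11: 2·t ≡ 1 (mod 11).
    The inverse of 2 mod 11 is 6 (since 2·6 = 12 = 1·11 + 1), so t ≡ 6·1 = 6 ≡ 6 (mod 11).
    Then x = 891 + 1872·6 = 12123, valid modulo lcm(1872, 11) = 20592: x ≡ 12123 (mod 20592).
  Combine with x ≡ 8 (mod 17); new modulus lcm = 350064.
    Write x = 12123 + 20592·t and substitute into x ≡ 8 (mod 17): 20592·t ≡ 8 − 12123 = -12115 (mod 17).
    Reduce coefficients mod 17: 5·t ≡ 6 (mod 17).
    The inverse of 5 mod 17 is 7 (since 5·7 = 35 = 2·17 + 1), so t ≡ 7·6 = 42 ≡ 8 (mod 17).
    Then x = 12123 + 20592·8 = 176859, valid modulo lcm(20592, 17) = 350064: x ≡ 176859 (mod 350064).
Verify against each original: 176859 mod 9 = 0, 176859 mod 13 = 7, 176859 mod 16 = 11, 176859 mod 11 = 1, 176859 mod 17 = 8.

x ≡ 176859 (mod 350064).


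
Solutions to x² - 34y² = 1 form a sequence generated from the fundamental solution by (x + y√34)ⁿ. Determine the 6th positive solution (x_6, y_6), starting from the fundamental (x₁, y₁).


Step 1: Find the fundamental solution (x₁, y₁) of x² - 34y² = 1.
  Expand √34 as a continued fraction. a₀ = ⌊√34⌋ = 5; iterate m_{k+1} = d_k·a_k − m_k, d_{k+1} = (34 − m_{k+1}²)/d_k, a_{k+1} = ⌊(a₀ + m_{k+1})/d_{k+1}⌋ (starting m₀ = 0, d₀ = 1), with convergents p_k = a_k·p_{k-1} + p_{k-2}, q_k = a_k·q_{k-1} + q_{k-2} (p₋₁ = 1, q₋₁ = 0):
  k = 0: a₀ = 5; p₀/q₀ = 5/1; p₀² − 34·q₀² = 25 − 34 = -9.
  k = 1: m = 5, d = 9, a = ⌊(5 + 5)/9⌋ = 1; p/q = (1·5 + 1)/(1·1 + 0) = 6/1; p² − 34·q² = 36 − 34 = 2.
  k = 2: m = 4, d = 2, a = ⌊(5 + 4)/2⌋ = 4; p/q = (4·6 + 5)/(4·1 + 1) = 29/5; p² − 34·q² = 841 − 850 = -9.
  k = 3: m = 4, d = 9, a = ⌊(5 + 4)/9⌋ = 1; p/q = (1·29 + 6)/(1·5 + 1) = 35/6; p² − 34·q² = 1225 − 1224 = 1.
  The first convergent with p² − 34·q² = 1 gives the fundamental solution (x₁, y₁) = (35, 6).
Step 2: Apply the recurrence (x_{n+1}, y_{n+1}) = (x₁x_n + 34y₁y_n, x₁y_n + y₁x_n) repeatedly.
  From (x_1, y_1) = (35, 6): x_2 = 35·35 + 34·6·6 = 2449; y_2 = 35·6 + 6·35 = 420.
  From (x_2, y_2) = (2449, 420): x_3 = 35·2449 + 34·6·420 = 171395; y_3 = 35·420 + 6·2449 = 29394.
  From (x_3, y_3) = (171395, 29394): x_4 = 35·171395 + 34·6·29394 = 11995201; y_4 = 35·29394 + 6·171395 = 2057160.
  From (x_4, y_4) = (11995201, 2057160): x_5 = 35·11995201 + 34·6·2057160 = 839492675; y_5 = 35·2057160 + 6·11995201 = 143971806.
  From (x_5, y_5) = (839492675, 143971806): x_6 = 35·839492675 + 34·6·143971806 = 58752492049; y_6 = 35·143971806 + 6·839492675 = 10075969260.
Step 3: Verify x_6² - 34·y_6² = 3451855321967808218401 - 3451855321967808218400 = 1 (should be 1). ✓

(x_1, y_1) = (35, 6); (x_6, y_6) = (58752492049, 10075969260).


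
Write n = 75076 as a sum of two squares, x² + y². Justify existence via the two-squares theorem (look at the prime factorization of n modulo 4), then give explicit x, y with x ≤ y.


Step 1: Factor n = 75076 = 2^2 · 137^2.
Step 2: Check the mod-4 condition on each prime factor: 2 = 2 (special); 137 ≡ 1 (mod 4), exponent 2.
All primes ≡ 3 (mod 4) appear to even exponent (or don't appear), so by the two-squares theorem n IS expressible as a sum of two squares.
Step 3: Build a representation. Group n = k² · m with k = 2 and m = 137 · 137 = 18769 (a product of primes ≡ 1 (mod 4)); a representation of m scales to one of n via (k·x)² + (k·y)² = k²(x² + y²). Each prime p ≡ 1 (mod 4) is itself a sum of two squares; find a² by testing p − a² for a perfect square:
  137: 137 − 1² = 136, 137 − 2² = 133, 137 − 3² = 128, 137 − 4² = 121 = 11² ⇒ 137 = 4² + 11².
  Combine using the Brahmagupta–Fibonacci identity (a² + b²)(c² + d²) = (ac − bd)² + (ad + bc)² = (ac + bd)² + (ad − bc)²:
  137 · 137 = 18769: from (4² + 11²)(4² + 11²), take (4·4 − 11·11, 4·11 + 11·4) = (16 − 121, 44 + 44) = (-105, 88); dropping signs (only squares matter) gives (105, 88); check 105² + 88² = 11025 + 7744 = 18769 ✓.
  Scale by k = 2: (2·105, 2·88) = (210, 176).
Step 4: Order so x ≤ y and verify: 176² + 210² = 30976 + 44100 = 75076 = n. ✓

n = 75076 = 176² + 210² (one valid representation with x ≤ y).


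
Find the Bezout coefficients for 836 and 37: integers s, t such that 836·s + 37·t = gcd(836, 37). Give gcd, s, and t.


Euclidean algorithm on (836, 37) — divide until remainder is 0:
  836 = 22 · 37 + 22
  37 = 1 · 22 + 15
  22 = 1 · 15 + 7
  15 = 2 · 7 + 1
  7 = 7 · 1 + 0
gcd(836, 37) = 1.
Track Bezout coefficients alongside the remainders: start with r₀ = 836 = a·1 + b·0 (s = 1, t = 0) and r₁ = 37 = a·0 + b·1 (s = 0, t = 1); each new remainder r_{k+1} = r_{k-1} − q_k·r_k inherits s_{k+1} = s_{k-1} − q_k·s_k, t_{k+1} = t_{k-1} − q_k·t_k, so r_k = a·s_k + b·t_k at every step:
  q = 22: r = 22, s = 1 − 22·0 = 1, t = 0 − 22·1 = -22  (check: 836·1 + 37·(-22) = 22)
  q = 1: r = 15, s = 0 − 1·1 = -1, t = 1 − 1·(-22) = 23  (check: 836·(-1) + 37·23 = 15)
  q = 1: r = 7, s = 1 − 1·(-1) = 2, t = -22 − 1·23 = -45  (check: 836·2 + 37·(-45) = 7)
  q = 2: r = 1, s = -1 − 2·2 = -5, t = 23 − 2·(-45) = 113  (check: 836·(-5) + 37·113 = 1)
The row with r = 1 (the gcd) gives the Bezout coefficients s = -5, t = 113.
Result: 836 · (-5) + 37 · (113) = 1.

gcd(836, 37) = 1; s = -5, t = 113 (check: 836·(-5) + 37·113 = 1).


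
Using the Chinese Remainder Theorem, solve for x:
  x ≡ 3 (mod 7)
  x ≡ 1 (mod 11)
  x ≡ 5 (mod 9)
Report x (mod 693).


Moduli 7, 11, 9 are pairwise coprime; by CRT there is a unique solution modulo M = 7 · 11 · 9 = 693.
Solve pairwise, accumulating the modulus:
  Start with x ≡ 3 (mod 7).
  Combine with x ≡ 1 (mod 11): since gcd(7, 11) = 1, we get a unique residue mod 77.
    Write x = 3 + 7·t and substitute into x ≡ 1 (mod 11): 7·t ≡ 1 − 3 = -2 (mod 11).
    Reduce coefficients mod 11: 7·t ≡ 9 (mod 11).
    The inverse of 7 mod 11 is 8 (since 7·8 = 56 = 5·11 + 1), so t ≡ 8·9 = 72 ≡ 6 (mod 11).
    Then x = 3 + 7·6 = 45, valid modulo lcm(7, 11) = 77: x ≡ 45 (mod 77).
  Combine with x ≡ 5 (mod 9): since gcd(77, 9) = 1, we get a unique residue mod 693.
    Write x = 45 + 77·t and substitute into x ≡ 5 (mod 9): 77·t ≡ 5 − 45 = -40 (mod 9).
    Reduce coefficients mod 9: 5·t ≡ 5 (mod 9).
    The inverse of 5 mod 9 is 2 (since 5·2 = 10 = 1·9 + 1), so t ≡ 2·5 = 10 ≡ 1 (mod 9).
    Then x = 45 + 77·1 = 122, valid modulo lcm(77, 9) = 693: x ≡ 122 (mod 693).
Verify: 122 mod 7 = 3 ✓, 122 mod 11 = 1 ✓, 122 mod 9 = 5 ✓.

x ≡ 122 (mod 693).


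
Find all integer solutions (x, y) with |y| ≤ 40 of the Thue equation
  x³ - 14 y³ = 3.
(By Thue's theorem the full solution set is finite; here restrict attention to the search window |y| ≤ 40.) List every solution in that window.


The equation is x³ - 14y³ = 3. For fixed y, x³ = 14·y³ + 3, so a solution requires the RHS to be a perfect cube.
Strategy: iterate y from -40 to 40, compute RHS = 14·y³ + 3, and check whether it is a (positive or negative) perfect cube.
Check small values of y:
  y = 0: RHS = 3 is not a perfect cube.
  y = 1: RHS = 17 is not a perfect cube.
  y = -1: RHS = -11 is not a perfect cube.
  y = 2: RHS = 115 is not a perfect cube.
  y = -2: RHS = -109 is not a perfect cube.
  y = 3: RHS = 381 is not a perfect cube.
  y = -3: RHS = -375 is not a perfect cube.
Continuing the search up to |y| = 40 finds no solutions either.
No (x, y) in the scanned range satisfies the equation.

No integer solutions with |y| ≤ 40.


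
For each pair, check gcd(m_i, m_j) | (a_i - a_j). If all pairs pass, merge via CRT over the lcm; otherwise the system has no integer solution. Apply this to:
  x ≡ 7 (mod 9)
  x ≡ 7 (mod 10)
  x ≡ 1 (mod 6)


Moduli 9, 10, 6 are not pairwise coprime, so CRT works modulo lcm(m_i) when all pairwise compatibility conditions hold.
Pairwise compatibility: gcd(m_i, m_j) must divide a_i - a_j for every pair.
Merge one congruence at a time:
  Start: x ≡ 7 (mod 9).
  Combine with x ≡ 7 (mod 10): gcd(9, 10) = 1; 7 - 7 = 0, which IS divisible by 1, so compatible.
    Write x = 7 + 9·t and substitute into x ≡ 7 (mod 10): 9·t ≡ 7 − 7 = 0 (mod 10).
    The inverse of 9 mod 10 is 9 (since 9·9 = 81 = 8·10 + 1), so t ≡ 9·0 = 0 ≡ 0 (mod 10).
    Then x = 7 + 9·0 = 7, valid modulo lcm(9, 10) = 90: x ≡ 7 (mod 90).
  Combine with x ≡ 1 (mod 6): gcd(90, 6) = 6; 1 - 7 = -6, which IS divisible by 6, so compatible.
    Write x = 7 + 90·t and substitute into x ≡ 1 (mod 6): 90·t ≡ 1 − 7 = -6 (mod 6).
    Divide the congruence (and modulus) by g = 6: 15·t ≡ -1 (mod 1).
    Modulo 1 every t works; take t = 0.
    Then x = 7 + 90·0 = 7, valid modulo lcm(90, 6) = 90: x ≡ 7 (mod 90).
Verify: 7 mod 9 = 7, 7 mod 10 = 7, 7 mod 6 = 1.

x ≡ 7 (mod 90).


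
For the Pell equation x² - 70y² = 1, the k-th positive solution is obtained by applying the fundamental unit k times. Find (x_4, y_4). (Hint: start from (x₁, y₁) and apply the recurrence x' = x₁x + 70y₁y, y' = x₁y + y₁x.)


Step 1: Find the fundamental solution (x₁, y₁) of x² - 70y² = 1.
  Expand √70 as a continued fraction. a₀ = ⌊√70⌋ = 8; iterate m_{k+1} = d_k·a_k − m_k, d_{k+1} = (70 − m_{k+1}²)/d_k, a_{k+1} = ⌊(a₀ + m_{k+1})/d_{k+1}⌋ (starting m₀ = 0, d₀ = 1), with convergents p_k = a_k·p_{k-1} + p_{k-2}, q_k = a_k·q_{k-1} + q_{k-2} (p₋₁ = 1, q₋₁ = 0):
  k = 0: a₀ = 8; p₀/q₀ = 8/1; p₀² − 70·q₀² = 64 − 70 = -6.
  k = 1: m = 8, d = 6, a = ⌊(8 + 8)/6⌋ = 2; p/q = (2·8 + 1)/(2·1 + 0) = 17/2; p² − 70·q² = 289 − 280 = 9.
  k = 2: m = 4, d = 9, a = ⌊(8 + 4)/9⌋ = 1; p/q = (1·17 + 8)/(1·2 + 1) = 25/3; p² − 70·q² = 625 − 630 = -5.
  k = 3: m = 5, d = 5, a = ⌊(8 + 5)/5⌋ = 2; p/q = (2·25 + 17)/(2·3 + 2) = 67/8; p² − 70·q² = 4489 − 4480 = 9.
  k = 4: m = 5, d = 9, a = ⌊(8 + 5)/9⌋ = 1; p/q = (1·67 + 25)/(1·8 + 3) = 92/11; p² − 70·q² = 8464 − 8470 = -6.
  k = 5: m = 4, d = 6, a = ⌊(8 + 4)/6⌋ = 2; p/q = (2·92 + 67)/(2·11 + 8) = 251/30; p² − 70·q² = 63001 − 63000 = 1.
  The first convergent with p² − 70·q² = 1 gives the fundamental solution (x₁, y₁) = (251, 30).
Step 2: Apply the recurrence (x_{n+1}, y_{n+1}) = (x₁x_n + 70y₁y_n, x₁y_n + y₁x_n) repeatedly.
  From (x_1, y_1) = (251, 30): x_2 = 251·251 + 70·30·30 = 126001; y_2 = 251·30 + 30·251 = 15060.
  From (x_2, y_2) = (126001, 15060): x_3 = 251·126001 + 70·30·15060 = 63252251; y_3 = 251·15060 + 30·126001 = 7560090.
  From (x_3, y_3) = (63252251, 7560090): x_4 = 251·63252251 + 70·30·7560090 = 31752504001; y_4 = 251·7560090 + 30·63252251 = 3795150120.
Step 3: Verify x_4² - 70·y_4² = 1008221510333521008001 - 1008221510333521008000 = 1 (should be 1). ✓

(x_1, y_1) = (251, 30); (x_4, y_4) = (31752504001, 3795150120).


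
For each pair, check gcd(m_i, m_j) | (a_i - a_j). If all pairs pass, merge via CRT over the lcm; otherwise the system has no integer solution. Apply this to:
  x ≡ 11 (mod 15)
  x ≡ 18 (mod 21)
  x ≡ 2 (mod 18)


Moduli 15, 21, 18 are not pairwise coprime, so CRT works modulo lcm(m_i) when all pairwise compatibility conditions hold.
Pairwise compatibility: gcd(m_i, m_j) must divide a_i - a_j for every pair.
Merge one congruence at a time:
  Start: x ≡ 11 (mod 15).
  Combine with x ≡ 18 (mod 21): gcd(15, 21) = 3, and 18 - 11 = 7 is NOT divisible by 3.
    ⇒ system is inconsistent (no integer solution).

No solution (the system is inconsistent).


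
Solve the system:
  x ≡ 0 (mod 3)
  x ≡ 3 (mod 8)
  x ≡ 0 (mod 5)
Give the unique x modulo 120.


Moduli 3, 8, 5 are pairwise coprime; by CRT there is a unique solution modulo M = 3 · 8 · 5 = 120.
Solve pairwise, accumulating the modulus:
  Start with x ≡ 0 (mod 3).
  Combine with x ≡ 3 (mod 8): since gcd(3, 8) = 1, we get a unique residue mod 24.
    Write x = 0 + 3·t and substitute into x ≡ 3 (mod 8): 3·t ≡ 3 − 0 = 3 (mod 8).
    The inverse of 3 mod 8 is 3 (since 3·3 = 9 = 1·8 + 1), so t ≡ 3·3 = 9 ≡ 1 (mod 8).
    Then x = 0 + 3·1 = 3, valid modulo lcm(3, 8) = 24: x ≡ 3 (mod 24).
  Combine with x ≡ 0 (mod 5): since gcd(24, 5) = 1, we get a unique residue mod 120.
    Write x = 3 + 24·t and substitute into x ≡ 0 (mod 5): 24·t ≡ 0 − 3 = -3 (mod 5).
    Reduce coefficients mod 5: 4·t ≡ 2 (mod 5).
    The inverse of 4 mod 5 is 4 (since 4·4 = 16 = 3·5 + 1), so t ≡ 4·2 = 8 ≡ 3 (mod 5).
    Then x = 3 + 24·3 = 75, valid modulo lcm(24, 5) = 120: x ≡ 75 (mod 120).
Verify: 75 mod 3 = 0 ✓, 75 mod 8 = 3 ✓, 75 mod 5 = 0 ✓.

x ≡ 75 (mod 120).


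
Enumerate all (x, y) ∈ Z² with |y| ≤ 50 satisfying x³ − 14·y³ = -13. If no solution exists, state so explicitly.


The equation is x³ - 14y³ = -13. For fixed y, x³ = 14·y³ − 13, so a solution requires the RHS to be a perfect cube.
Strategy: iterate y from -50 to 50, compute RHS = 14·y³ − 13, and check whether it is a (positive or negative) perfect cube.
Check small values of y:
  y = 0: RHS = -13 is not a perfect cube.
  y = 1: RHS = 1 = (1)³ ⇒ x = 1 works.
  y = -1: RHS = -27 = (-3)³ ⇒ x = -3 works.
  y = 2: RHS = 99 is not a perfect cube.
  y = -2: RHS = -125 = (-5)³ ⇒ x = -5 works.
  y = 3: RHS = 365 is not a perfect cube.
  y = -3: RHS = -391 is not a perfect cube.
Continuing the search up to |y| = 50 finds no further solutions beyond those listed.
Collected solutions: (1, 1), (-3, -1), (-5, -2).

Solutions (with |y| ≤ 50): (1, 1), (-3, -1), (-5, -2).


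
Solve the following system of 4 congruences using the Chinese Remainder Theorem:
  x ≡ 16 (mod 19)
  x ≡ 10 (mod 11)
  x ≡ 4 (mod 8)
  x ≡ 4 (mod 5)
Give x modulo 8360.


Product of moduli M = 19 · 11 · 8 · 5 = 8360.
Merge one congruence at a time:
  Start: x ≡ 16 (mod 19).
  Combine with x ≡ 10 (mod 11); new modulus lcm = 209.
    Write x = 16 + 19·t and substitute into x ≡ 10 (mod 11): 19·t ≡ 10 − 16 = -6 (mod 11).
    Reduce coefficients mod 11: 8·t ≡ 5 (mod 11).
    The inverse of 8 mod 11 is 7 (since 8·7 = 56 = 5·11 + 1), so t ≡ 7·5 = 35 ≡ 2 (mod 11).
    Then x = 16 + 19·2 = 54, valid modulo lcm(19, 11) = 209: x ≡ 54 (mod 209).
  Combine with x ≡ 4 (mod 8); new modulus lcm = 1672.
    Write x = 54 + 209·t and substitute into x ≡ 4 (mod 8): 209·t ≡ 4 − 54 = -50 (mod 8).
    Reduce coefficients mod 8: 1·t ≡ 6 (mod 8).
    So t ≡ 6 (mod 8).
    Then x = 54 + 209·6 = 1308, valid modulo lcm(209, 8) = 1672: x ≡ 1308 (mod 1672).
  Combine with x ≡ 4 (mod 5); new modulus lcm = 8360.
    Write x = 1308 + 1672·t and substitute into x ≡ 4 (mod 5): 1672·t ≡ 4 − 1308 = -1304 (mod 5).
    Reduce coefficients mod 5: 2·t ≡ 1 (mod 5).
    The inverse of 2 mod 5 is 3 (since 2·3 = 6 = 1·5 + 1), so t ≡ 3·1 = 3 ≡ 3 (mod 5).
    Then x = 1308 + 1672·3 = 6324, valid modulo lcm(1672, 5) = 8360: x ≡ 6324 (mod 8360).
Verify against each original: 6324 mod 19 = 16, 6324 mod 11 = 10, 6324 mod 8 = 4, 6324 mod 5 = 4.

x ≡ 6324 (mod 8360).


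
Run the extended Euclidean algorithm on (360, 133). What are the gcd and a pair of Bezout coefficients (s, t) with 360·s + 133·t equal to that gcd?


Euclidean algorithm on (360, 133) — divide until remainder is 0:
  360 = 2 · 133 + 94
  133 = 1 · 94 + 39
  94 = 2 · 39 + 16
  39 = 2 · 16 + 7
  16 = 2 · 7 + 2
  7 = 3 · 2 + 1
  2 = 2 · 1 + 0
gcd(360, 133) = 1.
Track Bezout coefficients alongside the remainders: start with r₀ = 360 = a·1 + b·0 (s = 1, t = 0) and r₁ = 133 = a·0 + b·1 (s = 0, t = 1); each new remainder r_{k+1} = r_{k-1} − q_k·r_k inherits s_{k+1} = s_{k-1} − q_k·s_k, t_{k+1} = t_{k-1} − q_k·t_k, so r_k = a·s_k + b·t_k at every step:
  q = 2: r = 94, s = 1 − 2·0 = 1, t = 0 − 2·1 = -2  (check: 360·1 + 133·(-2) = 94)
  q = 1: r = 39, s = 0 − 1·1 = -1, t = 1 − 1·(-2) = 3  (check: 360·(-1) + 133·3 = 39)
  q = 2: r = 16, s = 1 − 2·(-1) = 3, t = -2 − 2·3 = -8  (check: 360·3 + 133·(-8) = 16)
  q = 2: r = 7, s = -1 − 2·3 = -7, t = 3 − 2·(-8) = 19  (check: 360·(-7) + 133·19 = 7)
  q = 2: r = 2, s = 3 − 2·(-7) = 17, t = -8 − 2·19 = -46  (check: 360·17 + 133·(-46) = 2)
  q = 3: r = 1, s = -7 − 3·17 = -58, t = 19 − 3·(-46) = 157  (check: 360·(-58) + 133·157 = 1)
The row with r = 1 (the gcd) gives the Bezout coefficients s = -58, t = 157.
Result: 360 · (-58) + 133 · (157) = 1.

gcd(360, 133) = 1; s = -58, t = 157 (check: 360·(-58) + 133·157 = 1).
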